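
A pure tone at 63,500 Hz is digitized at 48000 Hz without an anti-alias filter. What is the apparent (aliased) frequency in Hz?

15,500 Hz

Nyquist = 48,000/2 = 24,000 Hz; 63,500 Hz exceeds it.
Alias = |63,500 − 1×48,000| = |63,500 − 48,000| = 15,500 Hz.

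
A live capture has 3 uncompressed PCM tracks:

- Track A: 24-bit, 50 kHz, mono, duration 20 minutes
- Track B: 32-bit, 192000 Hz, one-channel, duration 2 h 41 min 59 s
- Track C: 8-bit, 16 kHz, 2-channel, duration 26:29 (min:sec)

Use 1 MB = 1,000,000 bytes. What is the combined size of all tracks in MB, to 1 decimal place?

7695.0 MB

Track A: 20 minutes = 1,200 s; 50,000 × 1,200 × 3 × 1 = 180,000,000 bytes.
Track B: 2 h 41 min 59 s = 9,719 s; 192,000 × 9,719 × 4 × 1 = 7,464,192,000 bytes.
Track C: 26:29 (min:sec) = 1,589 s; 16,000 × 1,589 × 1 × 2 = 50,848,000 bytes.
Total = 7,695,040,000 bytes = 7695.0 MB.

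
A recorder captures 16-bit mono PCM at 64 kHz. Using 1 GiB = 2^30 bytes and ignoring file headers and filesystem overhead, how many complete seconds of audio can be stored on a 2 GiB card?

Uncompressed byte rate = 64,000 × 2 × 1 = 128,000 bytes/s.
Capacity = 2 × 1,073,741,824 = 2,147,483,648 bytes.
2,147,483,648 / 128,000 ≈ 16777.22 s → 16,777 seconds.

16,777 seconds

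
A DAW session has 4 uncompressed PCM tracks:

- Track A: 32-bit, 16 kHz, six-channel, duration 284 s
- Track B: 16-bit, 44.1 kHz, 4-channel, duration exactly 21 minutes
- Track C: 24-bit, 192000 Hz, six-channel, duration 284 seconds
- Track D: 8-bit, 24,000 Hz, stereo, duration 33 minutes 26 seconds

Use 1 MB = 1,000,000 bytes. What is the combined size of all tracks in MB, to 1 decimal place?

Track A: 16,000 × 284 × 4 × 6 = 109,056,000 bytes.
Track B: exactly 21 minutes = 1,260 s; 44,100 × 1,260 × 2 × 4 = 444,528,000 bytes.
Track C: 192,000 × 284 × 3 × 6 = 981,504,000 bytes.
Track D: 33 minutes 26 seconds = 2,006 s; 24,000 × 2,006 × 1 × 2 = 96,288,000 bytes.
Total = 1,631,376,000 bytes = 1631.4 MB.

1631.4 MB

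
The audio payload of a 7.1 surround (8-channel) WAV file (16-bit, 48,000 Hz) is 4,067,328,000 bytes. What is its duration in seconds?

5,296 seconds

Byte rate = 48,000 × 2 × 8 = 768,000 bytes/s.
Duration = 4,067,328,000 / 768,000 = 5,296 s.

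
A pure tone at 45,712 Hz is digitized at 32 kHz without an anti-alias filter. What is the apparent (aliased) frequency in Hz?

Nyquist = 32,000/2 = 16,000 Hz; 45,712 Hz exceeds it.
Alias = |45,712 − 1×32,000| = |45,712 − 32,000| = 13,712 Hz.

13,712 Hz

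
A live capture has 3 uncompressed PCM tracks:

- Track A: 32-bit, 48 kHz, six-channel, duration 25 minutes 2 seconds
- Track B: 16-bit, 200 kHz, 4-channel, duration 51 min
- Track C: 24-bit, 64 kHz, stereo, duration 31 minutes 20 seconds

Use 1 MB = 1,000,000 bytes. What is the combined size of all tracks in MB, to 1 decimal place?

Track A: 25 minutes 2 seconds = 1,502 s; 48,000 × 1,502 × 4 × 6 = 1,730,304,000 bytes.
Track B: 51 min = 3,060 s; 200,000 × 3,060 × 2 × 4 = 4,896,000,000 bytes.
Track C: 31 minutes 20 seconds = 1,880 s; 64,000 × 1,880 × 3 × 2 = 721,920,000 bytes.
Total = 7,348,224,000 bytes = 7348.2 MB.

7348.2 MB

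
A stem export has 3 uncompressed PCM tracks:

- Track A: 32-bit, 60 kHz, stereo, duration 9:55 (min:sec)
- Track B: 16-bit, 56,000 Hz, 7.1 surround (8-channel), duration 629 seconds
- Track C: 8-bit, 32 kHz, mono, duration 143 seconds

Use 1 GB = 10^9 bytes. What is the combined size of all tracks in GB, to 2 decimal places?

Track A: 9:55 (min:sec) = 595 s; 60,000 × 595 × 4 × 2 = 285,600,000 bytes.
Track B: 56,000 × 629 × 2 × 8 = 563,584,000 bytes.
Track C: 32,000 × 143 × 1 × 1 = 4,576,000 bytes.
Total = 853,760,000 bytes = 0.85 GB.

0.85 GB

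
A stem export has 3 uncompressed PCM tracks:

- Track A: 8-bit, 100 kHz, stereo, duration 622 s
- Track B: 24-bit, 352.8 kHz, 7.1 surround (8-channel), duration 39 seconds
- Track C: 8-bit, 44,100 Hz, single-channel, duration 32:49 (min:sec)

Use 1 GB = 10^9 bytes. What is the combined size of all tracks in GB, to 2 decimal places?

Track A: 100,000 × 622 × 1 × 2 = 124,400,000 bytes.
Track B: 352,800 × 39 × 3 × 8 = 330,220,800 bytes.
Track C: 32:49 (min:sec) = 1,969 s; 44,100 × 1,969 × 1 × 1 = 86,832,900 bytes.
Total = 541,453,700 bytes = 0.54 GB.

0.54 GB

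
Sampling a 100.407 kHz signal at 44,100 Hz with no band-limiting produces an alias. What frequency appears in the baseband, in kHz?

Nyquist = 44,100/2 = 22,050 Hz; 100,407 Hz exceeds it.
Alias = |100,407 − 2×44,100| = |100,407 − 88,200| = 12,207 Hz = 12.207 kHz.

12.207 kHz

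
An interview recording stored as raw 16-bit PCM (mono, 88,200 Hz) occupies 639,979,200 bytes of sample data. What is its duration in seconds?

Byte rate = 88,200 × 2 × 1 = 176,400 bytes/s.
Duration = 639,979,200 / 176,400 = 3,628 s.

3,628 seconds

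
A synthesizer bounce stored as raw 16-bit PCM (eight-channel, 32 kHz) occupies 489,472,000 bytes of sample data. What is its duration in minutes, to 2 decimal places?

15.93 minutes

Byte rate = 32,000 × 2 × 8 = 512,000 bytes/s.
Duration = 489,472,000 / 512,000 = 956 s.
956 s / 60 = 15.93 minutes.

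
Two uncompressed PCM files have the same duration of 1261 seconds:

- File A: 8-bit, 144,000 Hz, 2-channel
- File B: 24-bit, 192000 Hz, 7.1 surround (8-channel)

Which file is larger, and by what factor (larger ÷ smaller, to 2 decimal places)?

File A: 144,000 × 1 × 2 = 288,000 bytes/s.
File B: 192,000 × 3 × 8 = 4,608,000 bytes/s.
File B is larger; ratio = 5,810,688,000 / 363,168,000 = 16.00.

File B, by a factor of 16.00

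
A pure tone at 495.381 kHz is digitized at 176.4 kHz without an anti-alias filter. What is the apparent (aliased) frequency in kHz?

33.819 kHz

Nyquist = 176,400/2 = 88,200 Hz; 495,381 Hz exceeds it.
Alias = |495,381 − 3×176,400| = |495,381 − 529,200| = 33,819 Hz = 33.819 kHz.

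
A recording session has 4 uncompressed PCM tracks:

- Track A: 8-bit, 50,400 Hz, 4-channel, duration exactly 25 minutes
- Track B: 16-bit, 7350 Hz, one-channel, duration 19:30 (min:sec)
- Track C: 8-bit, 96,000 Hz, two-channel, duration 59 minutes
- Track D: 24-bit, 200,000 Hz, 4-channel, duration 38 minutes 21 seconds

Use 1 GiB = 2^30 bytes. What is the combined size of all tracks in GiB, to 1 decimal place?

Track A: exactly 25 minutes = 1,500 s; 50,400 × 1,500 × 1 × 4 = 302,400,000 bytes.
Track B: 19:30 (min:sec) = 1,170 s; 7,350 × 1,170 × 2 × 1 = 17,199,000 bytes.
Track C: 59 minutes = 3,540 s; 96,000 × 3,540 × 1 × 2 = 679,680,000 bytes.
Track D: 38 minutes 21 seconds = 2,301 s; 200,000 × 2,301 × 3 × 4 = 5,522,400,000 bytes.
Total = 6,521,679,000 bytes = 6.1 GiB.

6.1 GiB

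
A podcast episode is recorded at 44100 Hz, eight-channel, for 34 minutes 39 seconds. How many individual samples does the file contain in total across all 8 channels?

733,471,200 samples

34 minutes 39 seconds = 2,079 s.
44,100 × 2,079 s × 8 ch = 733,471,200 samples.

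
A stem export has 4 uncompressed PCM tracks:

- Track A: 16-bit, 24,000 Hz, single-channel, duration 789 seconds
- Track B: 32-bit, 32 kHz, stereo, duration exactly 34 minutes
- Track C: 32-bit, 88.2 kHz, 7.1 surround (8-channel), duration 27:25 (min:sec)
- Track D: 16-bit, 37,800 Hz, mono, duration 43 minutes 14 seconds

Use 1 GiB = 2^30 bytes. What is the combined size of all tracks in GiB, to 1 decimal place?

Track A: 24,000 × 789 × 2 × 1 = 37,872,000 bytes.
Track B: exactly 34 minutes = 2,040 s; 32,000 × 2,040 × 4 × 2 = 522,240,000 bytes.
Track C: 27:25 (min:sec) = 1,645 s; 88,200 × 1,645 × 4 × 8 = 4,642,848,000 bytes.
Track D: 43 minutes 14 seconds = 2,594 s; 37,800 × 2,594 × 2 × 1 = 196,106,400 bytes.
Total = 5,399,066,400 bytes = 5.0 GiB.

5.0 GiB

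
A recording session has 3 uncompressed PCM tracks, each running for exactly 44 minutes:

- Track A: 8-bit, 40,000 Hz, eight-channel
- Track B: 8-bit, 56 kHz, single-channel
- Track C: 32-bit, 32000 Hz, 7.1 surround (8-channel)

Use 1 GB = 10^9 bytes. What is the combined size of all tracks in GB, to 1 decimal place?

3.7 GB

exactly 44 minutes = 2,640 s.
Track A: 40,000 × 2,640 × 1 × 8 = 844,800,000 bytes.
Track B: 56,000 × 2,640 × 1 × 1 = 147,840,000 bytes.
Track C: 32,000 × 2,640 × 4 × 8 = 2,703,360,000 bytes.
Total = 3,696,000,000 bytes = 3.7 GB.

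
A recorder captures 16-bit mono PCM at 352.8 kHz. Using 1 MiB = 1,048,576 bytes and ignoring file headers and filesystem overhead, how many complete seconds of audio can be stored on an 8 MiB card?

Uncompressed byte rate = 352,800 × 2 × 1 = 705,600 bytes/s.
Capacity = 8 × 1,048,576 = 8,388,608 bytes.
8,388,608 / 705,600 ≈ 11.89 s → 11 seconds.

11 seconds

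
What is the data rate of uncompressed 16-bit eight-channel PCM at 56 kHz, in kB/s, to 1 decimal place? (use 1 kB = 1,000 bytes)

Bit rate = 56,000 × 16 × 8 = 7,168,000 bits/s.
7,168,000 / 8 = 896,000 B/s = 896.0 kB/s.

896.0 kB/s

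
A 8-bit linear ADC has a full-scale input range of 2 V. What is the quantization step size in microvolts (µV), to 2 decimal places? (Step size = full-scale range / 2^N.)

2 V / 2^8 = 2 / 256 V = 7812.50 µV.

7812.50 µV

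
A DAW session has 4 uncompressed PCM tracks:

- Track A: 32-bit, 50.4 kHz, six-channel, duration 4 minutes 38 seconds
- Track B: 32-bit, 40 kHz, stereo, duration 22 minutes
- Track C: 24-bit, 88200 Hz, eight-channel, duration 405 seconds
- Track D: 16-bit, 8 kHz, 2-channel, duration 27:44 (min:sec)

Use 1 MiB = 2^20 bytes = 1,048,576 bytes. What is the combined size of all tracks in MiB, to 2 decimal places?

1591.89 MiB

Track A: 4 minutes 38 seconds = 278 s; 50,400 × 278 × 4 × 6 = 336,268,800 bytes.
Track B: 22 minutes = 1,320 s; 40,000 × 1,320 × 4 × 2 = 422,400,000 bytes.
Track C: 88,200 × 405 × 3 × 8 = 857,304,000 bytes.
Track D: 27:44 (min:sec) = 1,664 s; 8,000 × 1,664 × 2 × 2 = 53,248,000 bytes.
Total = 1,669,220,800 bytes = 1591.89 MiB.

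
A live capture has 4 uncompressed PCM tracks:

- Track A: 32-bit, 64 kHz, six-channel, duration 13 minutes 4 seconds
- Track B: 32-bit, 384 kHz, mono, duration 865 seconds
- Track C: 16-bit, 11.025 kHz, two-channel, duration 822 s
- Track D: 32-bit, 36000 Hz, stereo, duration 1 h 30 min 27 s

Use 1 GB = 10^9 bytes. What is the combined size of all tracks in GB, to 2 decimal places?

4.13 GB

Track A: 13 minutes 4 seconds = 784 s; 64,000 × 784 × 4 × 6 = 1,204,224,000 bytes.
Track B: 384,000 × 865 × 4 × 1 = 1,328,640,000 bytes.
Track C: 11,025 × 822 × 2 × 2 = 36,250,200 bytes.
Track D: 1 h 30 min 27 s = 5,427 s; 36,000 × 5,427 × 4 × 2 = 1,562,976,000 bytes.
Total = 4,132,090,200 bytes = 4.13 GB.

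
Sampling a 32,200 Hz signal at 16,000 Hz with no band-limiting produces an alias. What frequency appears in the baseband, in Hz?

Nyquist = 16,000/2 = 8,000 Hz; 32,200 Hz exceeds it.
Alias = |32,200 − 2×16,000| = |32,200 − 32,000| = 200 Hz.

200 Hz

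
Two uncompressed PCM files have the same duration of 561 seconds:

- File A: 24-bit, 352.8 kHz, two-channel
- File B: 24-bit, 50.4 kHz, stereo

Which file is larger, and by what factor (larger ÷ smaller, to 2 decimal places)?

File A: 352,800 × 3 × 2 = 2,116,800 bytes/s.
File B: 50,400 × 3 × 2 = 302,400 bytes/s.
File A is larger; ratio = 1,187,524,800 / 169,646,400 = 7.00.

File A, by a factor of 7.00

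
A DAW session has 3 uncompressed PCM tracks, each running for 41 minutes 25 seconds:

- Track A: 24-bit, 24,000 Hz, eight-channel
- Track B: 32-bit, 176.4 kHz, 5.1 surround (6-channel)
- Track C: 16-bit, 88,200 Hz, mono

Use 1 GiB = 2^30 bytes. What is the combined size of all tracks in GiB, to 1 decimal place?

41 minutes 25 seconds = 2,485 s.
Track A: 24,000 × 2,485 × 3 × 8 = 1,431,360,000 bytes.
Track B: 176,400 × 2,485 × 4 × 6 = 10,520,496,000 bytes.
Track C: 88,200 × 2,485 × 2 × 1 = 438,354,000 bytes.
Total = 12,390,210,000 bytes = 11.5 GiB.

11.5 GiB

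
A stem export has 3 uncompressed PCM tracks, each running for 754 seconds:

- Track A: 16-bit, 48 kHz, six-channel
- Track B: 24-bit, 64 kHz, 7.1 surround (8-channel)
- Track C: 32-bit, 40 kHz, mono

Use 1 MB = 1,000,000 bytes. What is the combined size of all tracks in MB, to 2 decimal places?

1713.09 MB

Track A: 48,000 × 754 × 2 × 6 = 434,304,000 bytes.
Track B: 64,000 × 754 × 3 × 8 = 1,158,144,000 bytes.
Track C: 40,000 × 754 × 4 × 1 = 120,640,000 bytes.
Total = 1,713,088,000 bytes = 1713.09 MB.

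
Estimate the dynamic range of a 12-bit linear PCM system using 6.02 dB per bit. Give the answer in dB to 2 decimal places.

12 × 6.02 = 72.24 dB.

72.24 dB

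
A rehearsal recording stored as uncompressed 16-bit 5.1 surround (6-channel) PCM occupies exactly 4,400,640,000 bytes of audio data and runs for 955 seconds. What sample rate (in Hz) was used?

384,000 Hz

Bytes = sample_rate × seconds × bytes_per_sample × channels.
sample_rate = 4,400,640,000 / (955 × 2 × 6) = 4,400,640,000 / 11,460 = 384,000 Hz.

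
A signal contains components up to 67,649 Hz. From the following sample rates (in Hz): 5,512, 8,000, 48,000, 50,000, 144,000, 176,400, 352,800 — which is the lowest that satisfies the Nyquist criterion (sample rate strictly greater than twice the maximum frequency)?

144,000 Hz

Need sample rate > 2 × 67,649 = 135,298 Hz.
Lowest listed rate above 135,298 Hz is 144,000 Hz.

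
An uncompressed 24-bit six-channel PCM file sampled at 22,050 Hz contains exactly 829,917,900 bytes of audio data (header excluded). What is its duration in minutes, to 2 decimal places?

34.85 minutes

Byte rate = 22,050 × 3 × 6 = 396,900 bytes/s.
Duration = 829,917,900 / 396,900 = 2,091 s.
2,091 s / 60 = 34.85 minutes.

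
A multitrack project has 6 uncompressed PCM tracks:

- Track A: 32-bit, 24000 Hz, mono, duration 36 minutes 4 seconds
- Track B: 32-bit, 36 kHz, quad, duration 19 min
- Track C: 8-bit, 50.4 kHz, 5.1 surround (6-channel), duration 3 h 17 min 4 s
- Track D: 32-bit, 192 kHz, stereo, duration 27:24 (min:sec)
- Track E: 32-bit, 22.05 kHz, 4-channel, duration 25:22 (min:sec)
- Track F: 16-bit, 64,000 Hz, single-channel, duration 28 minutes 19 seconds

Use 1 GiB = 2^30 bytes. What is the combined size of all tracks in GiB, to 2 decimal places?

7.19 GiB

Track A: 36 minutes 4 seconds = 2,164 s; 24,000 × 2,164 × 4 × 1 = 207,744,000 bytes.
Track B: 19 min = 1,140 s; 36,000 × 1,140 × 4 × 4 = 656,640,000 bytes.
Track C: 3 h 17 min 4 s = 11,824 s; 50,400 × 11,824 × 1 × 6 = 3,575,577,600 bytes.
Track D: 27:24 (min:sec) = 1,644 s; 192,000 × 1,644 × 4 × 2 = 2,525,184,000 bytes.
Track E: 25:22 (min:sec) = 1,522 s; 22,050 × 1,522 × 4 × 4 = 536,961,600 bytes.
Track F: 28 minutes 19 seconds = 1,699 s; 64,000 × 1,699 × 2 × 1 = 217,472,000 bytes.
Total = 7,719,579,200 bytes = 7.19 GiB.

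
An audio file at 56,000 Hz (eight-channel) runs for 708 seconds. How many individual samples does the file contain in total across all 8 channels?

317,184,000 samples

56,000 × 708 s × 8 ch = 317,184,000 samples.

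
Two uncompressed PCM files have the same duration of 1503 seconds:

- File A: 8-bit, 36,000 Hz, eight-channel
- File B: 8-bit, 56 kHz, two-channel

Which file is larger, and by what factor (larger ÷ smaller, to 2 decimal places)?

File A, by a factor of 2.57

File A: 36,000 × 1 × 8 = 288,000 bytes/s.
File B: 56,000 × 1 × 2 = 112,000 bytes/s.
File A is larger; ratio = 432,864,000 / 168,336,000 = 2.57.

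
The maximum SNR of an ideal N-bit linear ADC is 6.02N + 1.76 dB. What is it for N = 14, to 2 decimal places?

86.04 dB

6.02 × 14 + 1.76 = 86.04 dB.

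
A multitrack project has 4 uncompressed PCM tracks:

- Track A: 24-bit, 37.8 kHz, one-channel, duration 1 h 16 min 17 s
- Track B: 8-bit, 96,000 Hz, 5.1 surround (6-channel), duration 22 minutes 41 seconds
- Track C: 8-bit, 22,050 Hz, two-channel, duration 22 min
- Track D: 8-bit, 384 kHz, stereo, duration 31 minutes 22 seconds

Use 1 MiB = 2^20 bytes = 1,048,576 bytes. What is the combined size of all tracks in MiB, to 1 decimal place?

Track A: 1 h 16 min 17 s = 4,577 s; 37,800 × 4,577 × 3 × 1 = 519,031,800 bytes.
Track B: 22 minutes 41 seconds = 1,361 s; 96,000 × 1,361 × 1 × 6 = 783,936,000 bytes.
Track C: 22 min = 1,320 s; 22,050 × 1,320 × 1 × 2 = 58,212,000 bytes.
Track D: 31 minutes 22 seconds = 1,882 s; 384,000 × 1,882 × 1 × 2 = 1,445,376,000 bytes.
Total = 2,806,555,800 bytes = 2676.5 MiB.

2676.5 MiB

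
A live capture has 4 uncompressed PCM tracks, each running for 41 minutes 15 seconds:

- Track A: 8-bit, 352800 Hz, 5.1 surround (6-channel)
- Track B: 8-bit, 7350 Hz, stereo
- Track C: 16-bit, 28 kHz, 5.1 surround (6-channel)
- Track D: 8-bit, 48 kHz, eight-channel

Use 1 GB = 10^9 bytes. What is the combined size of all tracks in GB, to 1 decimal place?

7.1 GB

41 minutes 15 seconds = 2,475 s.
Track A: 352,800 × 2,475 × 1 × 6 = 5,239,080,000 bytes.
Track B: 7,350 × 2,475 × 1 × 2 = 36,382,500 bytes.
Track C: 28,000 × 2,475 × 2 × 6 = 831,600,000 bytes.
Track D: 48,000 × 2,475 × 1 × 8 = 950,400,000 bytes.
Total = 7,057,462,500 bytes = 7.1 GB.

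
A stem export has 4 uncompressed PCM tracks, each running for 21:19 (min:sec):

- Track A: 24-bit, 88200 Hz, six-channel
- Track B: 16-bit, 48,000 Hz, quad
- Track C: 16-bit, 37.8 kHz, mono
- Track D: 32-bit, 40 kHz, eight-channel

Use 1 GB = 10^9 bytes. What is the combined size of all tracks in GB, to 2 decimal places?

21:19 (min:sec) = 1,279 s.
Track A: 88,200 × 1,279 × 3 × 6 = 2,030,540,400 bytes.
Track B: 48,000 × 1,279 × 2 × 4 = 491,136,000 bytes.
Track C: 37,800 × 1,279 × 2 × 1 = 96,692,400 bytes.
Track D: 40,000 × 1,279 × 4 × 8 = 1,637,120,000 bytes.
Total = 4,255,488,800 bytes = 4.26 GB.

4.26 GB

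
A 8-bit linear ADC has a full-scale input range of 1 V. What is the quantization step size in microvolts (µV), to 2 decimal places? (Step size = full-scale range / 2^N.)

3906.25 µV

1 V / 2^8 = 1 / 256 V = 3906.25 µV.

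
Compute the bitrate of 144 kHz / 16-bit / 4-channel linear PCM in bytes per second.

1,152,000 bytes/s

Bit rate = 144,000 × 16 × 4 = 9,216,000 bits/s.
9,216,000 / 8 = 1,152,000 bytes/s.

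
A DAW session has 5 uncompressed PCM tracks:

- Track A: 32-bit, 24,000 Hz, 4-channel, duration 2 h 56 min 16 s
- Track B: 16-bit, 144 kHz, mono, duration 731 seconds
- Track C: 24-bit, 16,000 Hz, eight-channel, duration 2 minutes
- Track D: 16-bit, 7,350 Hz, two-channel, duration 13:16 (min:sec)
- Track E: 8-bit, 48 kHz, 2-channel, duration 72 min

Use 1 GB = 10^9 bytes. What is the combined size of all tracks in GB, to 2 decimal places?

Track A: 2 h 56 min 16 s = 10,576 s; 24,000 × 10,576 × 4 × 4 = 4,061,184,000 bytes.
Track B: 144,000 × 731 × 2 × 1 = 210,528,000 bytes.
Track C: 2 minutes = 120 s; 16,000 × 120 × 3 × 8 = 46,080,000 bytes.
Track D: 13:16 (min:sec) = 796 s; 7,350 × 796 × 2 × 2 = 23,402,400 bytes.
Track E: 72 min = 4,320 s; 48,000 × 4,320 × 1 × 2 = 414,720,000 bytes.
Total = 4,755,914,400 bytes = 4.76 GB.

4.76 GB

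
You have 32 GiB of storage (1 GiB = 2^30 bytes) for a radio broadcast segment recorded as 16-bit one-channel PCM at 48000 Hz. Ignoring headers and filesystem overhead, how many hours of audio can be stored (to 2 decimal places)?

Uncompressed byte rate = 48,000 × 2 × 1 = 96,000 bytes/s.
Capacity = 32 × 1,073,741,824 = 34,359,738,368 bytes.
34,359,738,368 / 96,000 ≈ 357913.94 s → 99.42 hours.

99.42 hours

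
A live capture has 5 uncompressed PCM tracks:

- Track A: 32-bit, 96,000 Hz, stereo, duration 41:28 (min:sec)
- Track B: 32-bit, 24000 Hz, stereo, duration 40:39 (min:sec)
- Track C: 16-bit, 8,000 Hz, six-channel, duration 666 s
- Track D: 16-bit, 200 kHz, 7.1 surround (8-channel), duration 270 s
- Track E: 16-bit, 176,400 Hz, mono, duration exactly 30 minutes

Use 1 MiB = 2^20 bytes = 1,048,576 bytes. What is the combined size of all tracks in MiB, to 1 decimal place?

3759.4 MiB

Track A: 41:28 (min:sec) = 2,488 s; 96,000 × 2,488 × 4 × 2 = 1,910,784,000 bytes.
Track B: 40:39 (min:sec) = 2,439 s; 24,000 × 2,439 × 4 × 2 = 468,288,000 bytes.
Track C: 8,000 × 666 × 2 × 6 = 63,936,000 bytes.
Track D: 200,000 × 270 × 2 × 8 = 864,000,000 bytes.
Track E: exactly 30 minutes = 1,800 s; 176,400 × 1,800 × 2 × 1 = 635,040,000 bytes.
Total = 3,942,048,000 bytes = 3759.4 MiB.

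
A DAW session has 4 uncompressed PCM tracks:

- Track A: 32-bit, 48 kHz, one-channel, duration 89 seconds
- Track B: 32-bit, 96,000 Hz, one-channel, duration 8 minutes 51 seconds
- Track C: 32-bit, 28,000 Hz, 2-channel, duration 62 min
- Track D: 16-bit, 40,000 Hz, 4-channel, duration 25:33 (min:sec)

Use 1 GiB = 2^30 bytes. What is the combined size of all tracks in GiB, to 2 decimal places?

Track A: 48,000 × 89 × 4 × 1 = 17,088,000 bytes.
Track B: 8 minutes 51 seconds = 531 s; 96,000 × 531 × 4 × 1 = 203,904,000 bytes.
Track C: 62 min = 3,720 s; 28,000 × 3,720 × 4 × 2 = 833,280,000 bytes.
Track D: 25:33 (min:sec) = 1,533 s; 40,000 × 1,533 × 2 × 4 = 490,560,000 bytes.
Total = 1,544,832,000 bytes = 1.44 GiB.

1.44 GiB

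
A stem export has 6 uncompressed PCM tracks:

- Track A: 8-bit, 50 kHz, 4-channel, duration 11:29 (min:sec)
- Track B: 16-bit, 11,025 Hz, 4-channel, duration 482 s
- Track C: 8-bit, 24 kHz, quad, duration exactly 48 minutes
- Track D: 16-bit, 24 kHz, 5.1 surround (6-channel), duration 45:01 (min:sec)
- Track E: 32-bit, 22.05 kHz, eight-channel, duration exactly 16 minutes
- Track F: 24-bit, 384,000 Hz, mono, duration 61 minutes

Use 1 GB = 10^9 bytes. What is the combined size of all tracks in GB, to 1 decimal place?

6.1 GB

Track A: 11:29 (min:sec) = 689 s; 50,000 × 689 × 1 × 4 = 137,800,000 bytes.
Track B: 11,025 × 482 × 2 × 4 = 42,512,400 bytes.
Track C: exactly 48 minutes = 2,880 s; 24,000 × 2,880 × 1 × 4 = 276,480,000 bytes.
Track D: 45:01 (min:sec) = 2,701 s; 24,000 × 2,701 × 2 × 6 = 777,888,000 bytes.
Track E: exactly 16 minutes = 960 s; 22,050 × 960 × 4 × 8 = 677,376,000 bytes.
Track F: 61 minutes = 3,660 s; 384,000 × 3,660 × 3 × 1 = 4,216,320,000 bytes.
Total = 6,128,376,400 bytes = 6.1 GB.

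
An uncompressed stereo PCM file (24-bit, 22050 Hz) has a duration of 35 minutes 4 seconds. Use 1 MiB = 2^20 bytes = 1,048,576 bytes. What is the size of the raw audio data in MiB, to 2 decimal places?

Duration = 35 minutes 4 seconds = 2,104 s.
Bytes = 22,050 samples/s × 2,104 s × 3 bytes/sample × 2 ch = 278,359,200 bytes.
278,359,200 / 1,048,576 = 265.46 MiB.

265.46 MiB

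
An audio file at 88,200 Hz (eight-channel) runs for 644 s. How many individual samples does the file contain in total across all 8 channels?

454,406,400 samples

88,200 × 644 s × 8 ch = 454,406,400 samples.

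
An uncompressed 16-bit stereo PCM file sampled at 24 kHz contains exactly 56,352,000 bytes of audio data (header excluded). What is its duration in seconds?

Byte rate = 24,000 × 2 × 2 = 96,000 bytes/s.
Duration = 56,352,000 / 96,000 = 587 s.

587 seconds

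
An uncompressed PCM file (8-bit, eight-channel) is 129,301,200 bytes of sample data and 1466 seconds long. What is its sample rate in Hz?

11,025 Hz

Bytes = sample_rate × seconds × bytes_per_sample × channels.
sample_rate = 129,301,200 / (1,466 × 1 × 8) = 129,301,200 / 11,728 = 11,025 Hz.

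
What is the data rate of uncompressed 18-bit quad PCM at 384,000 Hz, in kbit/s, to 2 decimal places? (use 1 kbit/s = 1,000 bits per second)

27648.00 kbit/s

Bit rate = 384,000 × 18 × 4 = 27,648,000 bits/s.
= 27648.00 kbit/s.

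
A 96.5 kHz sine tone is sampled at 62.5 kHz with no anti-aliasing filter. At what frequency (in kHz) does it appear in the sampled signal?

28.5 kHz

Nyquist = 62,500/2 = 31,250 Hz; 96,500 Hz exceeds it.
Alias = |96,500 − 2×62,500| = |96,500 − 125,000| = 28,500 Hz = 28.5 kHz.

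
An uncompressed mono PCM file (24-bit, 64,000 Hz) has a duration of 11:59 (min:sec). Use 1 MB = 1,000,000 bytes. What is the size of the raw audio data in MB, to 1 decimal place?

Duration = 11:59 (min:sec) = 719 s.
Bytes = 64,000 samples/s × 719 s × 3 bytes/sample × 1 ch = 138,048,000 bytes.
138,048,000 / 1,000,000 = 138.0 MB.

138.0 MB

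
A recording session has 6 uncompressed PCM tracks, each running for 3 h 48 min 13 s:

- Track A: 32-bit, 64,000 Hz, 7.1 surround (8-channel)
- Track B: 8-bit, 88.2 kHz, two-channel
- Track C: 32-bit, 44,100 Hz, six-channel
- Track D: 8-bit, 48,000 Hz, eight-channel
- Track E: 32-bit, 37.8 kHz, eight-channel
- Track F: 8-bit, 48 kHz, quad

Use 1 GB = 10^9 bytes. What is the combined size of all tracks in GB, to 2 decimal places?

3 h 48 min 13 s = 13,693 s.
Track A: 64,000 × 13,693 × 4 × 8 = 28,043,264,000 bytes.
Track B: 88,200 × 13,693 × 1 × 2 = 2,415,445,200 bytes.
Track C: 44,100 × 13,693 × 4 × 6 = 14,492,671,200 bytes.
Track D: 48,000 × 13,693 × 1 × 8 = 5,258,112,000 bytes.
Track E: 37,800 × 13,693 × 4 × 8 = 16,563,052,800 bytes.
Track F: 48,000 × 13,693 × 1 × 4 = 2,629,056,000 bytes.
Total = 69,401,601,200 bytes = 69.40 GB.

69.40 GB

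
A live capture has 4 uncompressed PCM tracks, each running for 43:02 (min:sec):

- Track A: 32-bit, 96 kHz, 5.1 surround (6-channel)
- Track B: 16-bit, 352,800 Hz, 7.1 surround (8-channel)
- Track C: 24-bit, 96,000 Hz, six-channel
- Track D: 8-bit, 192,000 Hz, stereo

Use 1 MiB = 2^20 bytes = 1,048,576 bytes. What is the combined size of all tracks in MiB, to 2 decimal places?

24773.58 MiB

43:02 (min:sec) = 2,582 s.
Track A: 96,000 × 2,582 × 4 × 6 = 5,948,928,000 bytes.
Track B: 352,800 × 2,582 × 2 × 8 = 14,574,873,600 bytes.
Track C: 96,000 × 2,582 × 3 × 6 = 4,461,696,000 bytes.
Track D: 192,000 × 2,582 × 1 × 2 = 991,488,000 bytes.
Total = 25,976,985,600 bytes = 24773.58 MiB.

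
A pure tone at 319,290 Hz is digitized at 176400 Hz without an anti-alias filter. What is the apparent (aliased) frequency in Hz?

33,510 Hz

Nyquist = 176,400/2 = 88,200 Hz; 319,290 Hz exceeds it.
Alias = |319,290 − 2×176,400| = |319,290 − 352,800| = 33,510 Hz.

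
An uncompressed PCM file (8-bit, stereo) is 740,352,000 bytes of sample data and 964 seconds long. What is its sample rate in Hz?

Bytes = sample_rate × seconds × bytes_per_sample × channels.
sample_rate = 740,352,000 / (964 × 1 × 2) = 740,352,000 / 1,928 = 384,000 Hz.

384,000 Hz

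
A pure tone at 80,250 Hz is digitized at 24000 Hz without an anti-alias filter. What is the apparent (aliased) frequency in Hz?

Nyquist = 24,000/2 = 12,000 Hz; 80,250 Hz exceeds it.
Alias = |80,250 − 3×24,000| = |80,250 − 72,000| = 8,250 Hz.

8,250 Hz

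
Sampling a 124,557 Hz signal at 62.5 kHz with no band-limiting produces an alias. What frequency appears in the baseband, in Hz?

443 Hz

Nyquist = 62,500/2 = 31,250 Hz; 124,557 Hz exceeds it.
Alias = |124,557 − 2×62,500| = |124,557 − 125,000| = 443 Hz.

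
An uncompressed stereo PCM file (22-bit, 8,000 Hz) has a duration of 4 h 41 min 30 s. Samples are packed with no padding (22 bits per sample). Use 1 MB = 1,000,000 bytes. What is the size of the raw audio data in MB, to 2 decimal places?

Duration = 4 h 41 min 30 s = 16,890 s.
Bits = 8,000 × 16,890 × 22 × 2 = 5,945,280,000 bits = 743,160,000 bytes.
743,160,000 / 1,000,000 = 743.16 MB.

743.16 MB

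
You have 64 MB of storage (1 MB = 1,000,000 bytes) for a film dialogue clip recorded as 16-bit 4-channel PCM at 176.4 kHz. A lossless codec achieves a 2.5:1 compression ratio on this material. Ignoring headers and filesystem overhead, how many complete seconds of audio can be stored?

Uncompressed byte rate = 176,400 × 2 × 4 = 1,411,200 bytes/s.
After 2.5:1 compression, effective rate ≈ 564480 bytes/s.
Capacity = 64 × 1,000,000 = 64,000,000 bytes.
64,000,000 / effective rate ≈ 113.38 s → 113 seconds.

113 seconds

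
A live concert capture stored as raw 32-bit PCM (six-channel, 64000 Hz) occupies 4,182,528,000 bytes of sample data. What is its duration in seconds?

2,723 seconds

Byte rate = 64,000 × 4 × 6 = 1,536,000 bytes/s.
Duration = 4,182,528,000 / 1,536,000 = 2,723 s.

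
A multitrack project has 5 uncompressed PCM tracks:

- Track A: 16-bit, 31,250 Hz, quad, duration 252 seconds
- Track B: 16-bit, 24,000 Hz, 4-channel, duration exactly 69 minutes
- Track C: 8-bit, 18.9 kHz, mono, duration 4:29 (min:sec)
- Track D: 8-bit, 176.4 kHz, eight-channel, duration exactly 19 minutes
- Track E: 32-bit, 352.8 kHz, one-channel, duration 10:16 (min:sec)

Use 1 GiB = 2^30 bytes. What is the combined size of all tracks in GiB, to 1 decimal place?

3.1 GiB

Track A: 31,250 × 252 × 2 × 4 = 63,000,000 bytes.
Track B: exactly 69 minutes = 4,140 s; 24,000 × 4,140 × 2 × 4 = 794,880,000 bytes.
Track C: 4:29 (min:sec) = 269 s; 18,900 × 269 × 1 × 1 = 5,084,100 bytes.
Track D: exactly 19 minutes = 1,140 s; 176,400 × 1,140 × 1 × 8 = 1,608,768,000 bytes.
Track E: 10:16 (min:sec) = 616 s; 352,800 × 616 × 4 × 1 = 869,299,200 bytes.
Total = 3,341,031,300 bytes = 3.1 GiB.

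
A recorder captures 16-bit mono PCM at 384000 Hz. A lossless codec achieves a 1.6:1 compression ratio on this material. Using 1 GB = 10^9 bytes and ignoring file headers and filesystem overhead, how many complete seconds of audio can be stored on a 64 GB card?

Uncompressed byte rate = 384,000 × 2 × 1 = 768,000 bytes/s.
After 1.6:1 compression, effective rate ≈ 480000 bytes/s.
Capacity = 64 × 1,000,000,000 = 64,000,000,000 bytes.
64,000,000,000 / effective rate ≈ 133333.33 s → 133,333 seconds.

133,333 seconds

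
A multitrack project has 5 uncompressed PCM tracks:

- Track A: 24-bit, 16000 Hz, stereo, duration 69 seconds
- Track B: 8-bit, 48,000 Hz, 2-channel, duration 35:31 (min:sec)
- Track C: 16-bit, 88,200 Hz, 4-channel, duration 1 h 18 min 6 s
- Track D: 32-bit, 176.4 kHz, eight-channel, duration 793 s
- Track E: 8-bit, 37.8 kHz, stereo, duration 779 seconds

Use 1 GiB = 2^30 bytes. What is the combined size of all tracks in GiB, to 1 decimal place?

7.5 GiB

Track A: 16,000 × 69 × 3 × 2 = 6,624,000 bytes.
Track B: 35:31 (min:sec) = 2,131 s; 48,000 × 2,131 × 1 × 2 = 204,576,000 bytes.
Track C: 1 h 18 min 6 s = 4,686 s; 88,200 × 4,686 × 2 × 4 = 3,306,441,600 bytes.
Track D: 176,400 × 793 × 4 × 8 = 4,476,326,400 bytes.
Track E: 37,800 × 779 × 1 × 2 = 58,892,400 bytes.
Total = 8,052,860,400 bytes = 7.5 GiB.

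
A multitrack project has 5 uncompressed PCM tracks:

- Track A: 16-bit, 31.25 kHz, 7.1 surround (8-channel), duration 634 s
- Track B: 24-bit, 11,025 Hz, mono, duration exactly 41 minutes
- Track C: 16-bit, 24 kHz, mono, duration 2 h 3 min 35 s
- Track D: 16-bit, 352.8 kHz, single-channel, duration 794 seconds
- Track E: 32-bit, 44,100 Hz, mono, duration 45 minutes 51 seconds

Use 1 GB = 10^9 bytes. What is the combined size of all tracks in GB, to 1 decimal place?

Track A: 31,250 × 634 × 2 × 8 = 317,000,000 bytes.
Track B: exactly 41 minutes = 2,460 s; 11,025 × 2,460 × 3 × 1 = 81,364,500 bytes.
Track C: 2 h 3 min 35 s = 7,415 s; 24,000 × 7,415 × 2 × 1 = 355,920,000 bytes.
Track D: 352,800 × 794 × 2 × 1 = 560,246,400 bytes.
Track E: 45 minutes 51 seconds = 2,751 s; 44,100 × 2,751 × 4 × 1 = 485,276,400 bytes.
Total = 1,799,807,300 bytes = 1.8 GB.

1.8 GB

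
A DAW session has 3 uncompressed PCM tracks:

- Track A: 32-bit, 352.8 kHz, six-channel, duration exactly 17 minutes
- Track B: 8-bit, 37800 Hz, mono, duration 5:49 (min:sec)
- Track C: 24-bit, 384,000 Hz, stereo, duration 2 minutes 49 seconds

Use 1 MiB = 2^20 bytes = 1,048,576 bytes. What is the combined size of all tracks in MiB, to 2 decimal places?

8620.37 MiB

Track A: exactly 17 minutes = 1,020 s; 352,800 × 1,020 × 4 × 6 = 8,636,544,000 bytes.
Track B: 5:49 (min:sec) = 349 s; 37,800 × 349 × 1 × 1 = 13,192,200 bytes.
Track C: 2 minutes 49 seconds = 169 s; 384,000 × 169 × 3 × 2 = 389,376,000 bytes.
Total = 9,039,112,200 bytes = 8620.37 MiB.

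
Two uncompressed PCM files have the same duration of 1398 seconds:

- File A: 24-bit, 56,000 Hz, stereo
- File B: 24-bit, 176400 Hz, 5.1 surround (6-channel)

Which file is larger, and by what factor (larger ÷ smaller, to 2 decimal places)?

File A: 56,000 × 3 × 2 = 336,000 bytes/s.
File B: 176,400 × 3 × 6 = 3,175,200 bytes/s.
File B is larger; ratio = 4,438,929,600 / 469,728,000 = 9.45.

File B, by a factor of 9.45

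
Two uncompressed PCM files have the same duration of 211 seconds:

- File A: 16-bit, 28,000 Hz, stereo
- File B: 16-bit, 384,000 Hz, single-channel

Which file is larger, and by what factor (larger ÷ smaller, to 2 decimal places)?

File A: 28,000 × 2 × 2 = 112,000 bytes/s.
File B: 384,000 × 2 × 1 = 768,000 bytes/s.
File B is larger; ratio = 162,048,000 / 23,632,000 = 6.86.

File B, by a factor of 6.86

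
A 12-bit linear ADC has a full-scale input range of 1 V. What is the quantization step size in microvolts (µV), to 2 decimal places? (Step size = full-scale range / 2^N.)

1 V / 2^12 = 1 / 4,096 V = 244.14 µV.

244.14 µV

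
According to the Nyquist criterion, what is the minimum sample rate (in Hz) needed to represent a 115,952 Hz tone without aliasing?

Minimum sample rate = 2 × 115,952 Hz = 231,904 Hz.

231,904 Hz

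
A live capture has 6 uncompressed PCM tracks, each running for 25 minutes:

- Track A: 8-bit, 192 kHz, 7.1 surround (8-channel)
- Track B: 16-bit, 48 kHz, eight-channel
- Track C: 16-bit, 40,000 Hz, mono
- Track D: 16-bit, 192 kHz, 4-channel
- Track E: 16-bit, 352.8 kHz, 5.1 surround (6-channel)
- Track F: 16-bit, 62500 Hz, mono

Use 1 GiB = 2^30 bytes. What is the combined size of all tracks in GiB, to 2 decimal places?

25 minutes = 1,500 s.
Track A: 192,000 × 1,500 × 1 × 8 = 2,304,000,000 bytes.
Track B: 48,000 × 1,500 × 2 × 8 = 1,152,000,000 bytes.
Track C: 40,000 × 1,500 × 2 × 1 = 120,000,000 bytes.
Track D: 192,000 × 1,500 × 2 × 4 = 2,304,000,000 bytes.
Track E: 352,800 × 1,500 × 2 × 6 = 6,350,400,000 bytes.
Track F: 62,500 × 1,500 × 2 × 1 = 187,500,000 bytes.
Total = 12,417,900,000 bytes = 11.57 GiB.

11.57 GiB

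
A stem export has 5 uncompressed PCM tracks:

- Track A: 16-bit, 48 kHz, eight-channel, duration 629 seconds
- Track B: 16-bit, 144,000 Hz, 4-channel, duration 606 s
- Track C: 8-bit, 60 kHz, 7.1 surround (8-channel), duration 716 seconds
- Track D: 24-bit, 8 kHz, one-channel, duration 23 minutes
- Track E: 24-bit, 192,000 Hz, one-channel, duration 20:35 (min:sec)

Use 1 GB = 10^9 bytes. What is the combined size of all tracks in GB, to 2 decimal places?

2.27 GB

Track A: 48,000 × 629 × 2 × 8 = 483,072,000 bytes.
Track B: 144,000 × 606 × 2 × 4 = 698,112,000 bytes.
Track C: 60,000 × 716 × 1 × 8 = 343,680,000 bytes.
Track D: 23 minutes = 1,380 s; 8,000 × 1,380 × 3 × 1 = 33,120,000 bytes.
Track E: 20:35 (min:sec) = 1,235 s; 192,000 × 1,235 × 3 × 1 = 711,360,000 bytes.
Total = 2,269,344,000 bytes = 2.27 GB.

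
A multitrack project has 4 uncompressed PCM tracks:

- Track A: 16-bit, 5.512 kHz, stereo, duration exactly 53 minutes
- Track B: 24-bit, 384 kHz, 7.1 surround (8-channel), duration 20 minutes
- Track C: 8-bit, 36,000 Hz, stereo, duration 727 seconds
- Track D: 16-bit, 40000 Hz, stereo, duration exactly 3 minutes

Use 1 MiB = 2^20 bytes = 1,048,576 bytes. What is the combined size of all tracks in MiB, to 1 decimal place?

10691.1 MiB

Track A: exactly 53 minutes = 3,180 s; 5,512 × 3,180 × 2 × 2 = 70,112,640 bytes.
Track B: 20 minutes = 1,200 s; 384,000 × 1,200 × 3 × 8 = 11,059,200,000 bytes.
Track C: 36,000 × 727 × 1 × 2 = 52,344,000 bytes.
Track D: exactly 3 minutes = 180 s; 40,000 × 180 × 2 × 2 = 28,800,000 bytes.
Total = 11,210,456,640 bytes = 10691.1 MiB.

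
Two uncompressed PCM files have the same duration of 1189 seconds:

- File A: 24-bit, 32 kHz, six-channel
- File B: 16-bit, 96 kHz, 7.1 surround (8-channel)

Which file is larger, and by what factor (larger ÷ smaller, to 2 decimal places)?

File A: 32,000 × 3 × 6 = 576,000 bytes/s.
File B: 96,000 × 2 × 8 = 1,536,000 bytes/s.
File B is larger; ratio = 1,826,304,000 / 684,864,000 = 2.67.

File B, by a factor of 2.67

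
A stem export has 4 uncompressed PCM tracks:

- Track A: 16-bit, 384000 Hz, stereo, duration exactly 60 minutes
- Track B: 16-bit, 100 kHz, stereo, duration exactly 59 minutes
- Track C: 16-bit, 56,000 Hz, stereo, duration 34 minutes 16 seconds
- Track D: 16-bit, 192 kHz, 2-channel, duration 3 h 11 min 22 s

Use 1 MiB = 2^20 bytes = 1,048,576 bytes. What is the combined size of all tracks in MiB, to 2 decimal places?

15472.72 MiB

Track A: exactly 60 minutes = 3,600 s; 384,000 × 3,600 × 2 × 2 = 5,529,600,000 bytes.
Track B: exactly 59 minutes = 3,540 s; 100,000 × 3,540 × 2 × 2 = 1,416,000,000 bytes.
Track C: 34 minutes 16 seconds = 2,056 s; 56,000 × 2,056 × 2 × 2 = 460,544,000 bytes.
Track D: 3 h 11 min 22 s = 11,482 s; 192,000 × 11,482 × 2 × 2 = 8,818,176,000 bytes.
Total = 16,224,320,000 bytes = 15472.72 MiB.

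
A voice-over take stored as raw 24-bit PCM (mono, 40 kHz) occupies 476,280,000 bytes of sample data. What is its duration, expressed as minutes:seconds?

66:09

Byte rate = 40,000 × 3 × 1 = 120,000 bytes/s.
Duration = 476,280,000 / 120,000 = 3,969 s.
3,969 s = 66:09.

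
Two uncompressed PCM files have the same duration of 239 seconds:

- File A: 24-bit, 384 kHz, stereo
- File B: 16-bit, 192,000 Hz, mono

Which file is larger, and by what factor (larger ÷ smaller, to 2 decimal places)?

File A, by a factor of 6.00

File A: 384,000 × 3 × 2 = 2,304,000 bytes/s.
File B: 192,000 × 2 × 1 = 384,000 bytes/s.
File A is larger; ratio = 550,656,000 / 91,776,000 = 6.00.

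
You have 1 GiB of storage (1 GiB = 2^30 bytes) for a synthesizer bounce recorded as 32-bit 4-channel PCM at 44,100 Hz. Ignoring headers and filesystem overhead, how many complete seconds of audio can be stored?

Uncompressed byte rate = 44,100 × 4 × 4 = 705,600 bytes/s.
Capacity = 1 × 1,073,741,824 = 1,073,741,824 bytes.
1,073,741,824 / 705,600 ≈ 1521.74 s → 1,521 seconds.

1,521 seconds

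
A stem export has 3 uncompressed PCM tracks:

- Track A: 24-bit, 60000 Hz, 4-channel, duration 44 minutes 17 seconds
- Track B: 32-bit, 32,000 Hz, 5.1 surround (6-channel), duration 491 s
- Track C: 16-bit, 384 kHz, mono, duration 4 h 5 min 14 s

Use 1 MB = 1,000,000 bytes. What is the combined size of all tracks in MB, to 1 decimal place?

Track A: 44 minutes 17 seconds = 2,657 s; 60,000 × 2,657 × 3 × 4 = 1,913,040,000 bytes.
Track B: 32,000 × 491 × 4 × 6 = 377,088,000 bytes.
Track C: 4 h 5 min 14 s = 14,714 s; 384,000 × 14,714 × 2 × 1 = 11,300,352,000 bytes.
Total = 13,590,480,000 bytes = 13590.5 MB.

13590.5 MB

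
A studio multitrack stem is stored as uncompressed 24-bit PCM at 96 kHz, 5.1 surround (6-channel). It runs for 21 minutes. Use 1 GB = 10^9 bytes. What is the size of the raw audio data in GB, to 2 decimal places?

2.18 GB

Duration = 21 minutes = 1,260 s.
Bytes = 96,000 samples/s × 1,260 s × 3 bytes/sample × 6 ch = 2,177,280,000 bytes.
2,177,280,000 / 1,000,000,000 = 2.18 GB.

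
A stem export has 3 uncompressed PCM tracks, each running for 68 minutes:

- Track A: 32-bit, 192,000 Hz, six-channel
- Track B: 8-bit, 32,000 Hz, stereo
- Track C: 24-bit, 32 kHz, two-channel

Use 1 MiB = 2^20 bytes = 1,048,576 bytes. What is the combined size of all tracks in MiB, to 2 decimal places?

18925.78 MiB

68 minutes = 4,080 s.
Track A: 192,000 × 4,080 × 4 × 6 = 18,800,640,000 bytes.
Track B: 32,000 × 4,080 × 1 × 2 = 261,120,000 bytes.
Track C: 32,000 × 4,080 × 3 × 2 = 783,360,000 bytes.
Total = 19,845,120,000 bytes = 18925.78 MiB.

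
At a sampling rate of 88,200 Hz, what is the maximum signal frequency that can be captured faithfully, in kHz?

Nyquist frequency = sample rate / 2 = 88,200 / 2 = 44.1 kHz.

44.1 kHz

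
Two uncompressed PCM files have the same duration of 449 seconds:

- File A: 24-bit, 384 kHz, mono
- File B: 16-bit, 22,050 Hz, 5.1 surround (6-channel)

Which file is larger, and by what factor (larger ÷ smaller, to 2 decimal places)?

File A, by a factor of 4.35

File A: 384,000 × 3 × 1 = 1,152,000 bytes/s.
File B: 22,050 × 2 × 6 = 264,600 bytes/s.
File A is larger; ratio = 517,248,000 / 118,805,400 = 4.35.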